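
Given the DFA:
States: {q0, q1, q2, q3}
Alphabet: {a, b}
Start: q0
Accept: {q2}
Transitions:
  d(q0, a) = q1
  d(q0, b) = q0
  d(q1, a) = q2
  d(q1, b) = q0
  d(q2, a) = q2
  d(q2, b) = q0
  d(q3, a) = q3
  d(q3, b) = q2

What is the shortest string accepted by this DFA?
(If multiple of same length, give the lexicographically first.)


BFS by string length (lex-first path to each state shown):
  len 0: q0<-""
  len 1: q0<-"b", q1<-"a"
  len 2: q0<-"ab", q1<-"ba", q2<-"aa"
Found accept state at length 2.

"aa"


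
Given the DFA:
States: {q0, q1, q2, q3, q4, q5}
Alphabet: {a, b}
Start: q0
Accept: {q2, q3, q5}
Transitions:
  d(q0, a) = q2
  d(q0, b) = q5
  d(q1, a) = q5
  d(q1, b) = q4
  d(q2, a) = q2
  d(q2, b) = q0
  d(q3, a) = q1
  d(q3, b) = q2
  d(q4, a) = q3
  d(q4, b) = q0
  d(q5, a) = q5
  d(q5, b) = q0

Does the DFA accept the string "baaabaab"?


Trace: q0 -> q5 -> q5 -> q5 -> q5 -> q0 -> q2 -> q2 -> q0
Final state: q0
Accept states: {q2, q3, q5}

No, rejected (final state q0 is not an accept state)


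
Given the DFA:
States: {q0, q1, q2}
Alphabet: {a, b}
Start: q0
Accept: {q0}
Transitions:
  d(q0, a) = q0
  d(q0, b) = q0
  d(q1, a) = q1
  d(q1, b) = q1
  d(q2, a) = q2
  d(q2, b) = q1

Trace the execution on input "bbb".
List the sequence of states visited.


Input: bbb
d(q0, b) = q0
d(q0, b) = q0
d(q0, b) = q0


q0 -> q0 -> q0 -> q0


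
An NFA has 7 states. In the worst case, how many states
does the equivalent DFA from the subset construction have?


Subset construction: one DFA state per subset of NFA states.
2^7 = 128

128


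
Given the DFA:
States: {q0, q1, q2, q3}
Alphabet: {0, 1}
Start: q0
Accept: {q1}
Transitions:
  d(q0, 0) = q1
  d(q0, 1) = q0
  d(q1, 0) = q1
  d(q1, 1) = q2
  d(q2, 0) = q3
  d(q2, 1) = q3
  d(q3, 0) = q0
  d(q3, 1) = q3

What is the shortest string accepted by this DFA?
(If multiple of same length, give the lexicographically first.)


BFS by string length (lex-first path to each state shown):
  len 0: q0<-""
  len 1: q0<-"1", q1<-"0"
Found accept state at length 1.

"0"


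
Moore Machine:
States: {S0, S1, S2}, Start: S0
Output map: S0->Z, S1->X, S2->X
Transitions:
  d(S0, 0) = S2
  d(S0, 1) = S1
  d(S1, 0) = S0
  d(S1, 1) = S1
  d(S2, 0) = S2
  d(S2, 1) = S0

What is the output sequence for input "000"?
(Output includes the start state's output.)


Start: S0 (output Z)
  --0--> S2 (output X)
  --0--> S2 (output X)
  --0--> S2 (output X)

"ZXXX"


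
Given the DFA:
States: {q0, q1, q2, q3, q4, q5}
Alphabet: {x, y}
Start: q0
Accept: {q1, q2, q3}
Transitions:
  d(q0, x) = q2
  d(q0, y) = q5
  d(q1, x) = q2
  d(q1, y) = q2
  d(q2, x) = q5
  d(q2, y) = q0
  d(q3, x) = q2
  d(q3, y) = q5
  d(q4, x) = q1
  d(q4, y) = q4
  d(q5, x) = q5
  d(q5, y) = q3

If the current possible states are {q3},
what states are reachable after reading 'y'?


Apply transition on 'y' from each current state:
  d(q3, y) = q5

{q5}


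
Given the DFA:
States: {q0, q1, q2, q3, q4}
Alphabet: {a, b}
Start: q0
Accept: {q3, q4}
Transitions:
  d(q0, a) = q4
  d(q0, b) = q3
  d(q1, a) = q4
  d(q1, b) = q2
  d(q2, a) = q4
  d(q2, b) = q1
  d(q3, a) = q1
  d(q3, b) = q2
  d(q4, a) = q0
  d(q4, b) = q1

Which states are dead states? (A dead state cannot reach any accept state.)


Forward reachability from each state:
  q0 -> reaches accept state q3 (live)
  q1 -> reaches accept state q3 (live)
  q2 -> reaches accept state q3 (live)
  q3 -> reaches accept state q3 (live)
  q4 -> reaches accept state q3 (live)

None (all states can reach an accept state)


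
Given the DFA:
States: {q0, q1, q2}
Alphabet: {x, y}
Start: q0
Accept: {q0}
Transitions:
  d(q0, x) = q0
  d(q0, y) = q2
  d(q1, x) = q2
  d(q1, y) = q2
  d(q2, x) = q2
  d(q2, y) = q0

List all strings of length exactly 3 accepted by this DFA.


All strings of length 3: 8 total
Accepted: 4

"xxx", "xyy", "yxy", "yyx"


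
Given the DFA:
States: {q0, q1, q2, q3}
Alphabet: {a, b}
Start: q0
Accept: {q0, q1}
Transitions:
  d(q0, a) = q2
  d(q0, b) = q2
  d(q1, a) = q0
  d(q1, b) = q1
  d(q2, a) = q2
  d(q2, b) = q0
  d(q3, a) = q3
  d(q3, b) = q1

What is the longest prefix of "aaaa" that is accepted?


Run the DFA, marking each prefix where the state is accepting:
  "" -> q0 [accept]
  "a" -> q2 [reject]
  "aa" -> q2 [reject]
  "aaa" -> q2 [reject]
  "aaaa" -> q2 [reject]

""


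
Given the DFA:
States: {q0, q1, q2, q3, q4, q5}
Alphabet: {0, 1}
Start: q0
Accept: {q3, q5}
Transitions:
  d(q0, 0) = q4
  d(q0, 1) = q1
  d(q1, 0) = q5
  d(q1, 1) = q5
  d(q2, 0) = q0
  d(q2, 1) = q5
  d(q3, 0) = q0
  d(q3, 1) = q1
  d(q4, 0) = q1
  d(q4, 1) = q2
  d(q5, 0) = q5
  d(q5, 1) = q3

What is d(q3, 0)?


Looking up transition d(q3, 0)

q0


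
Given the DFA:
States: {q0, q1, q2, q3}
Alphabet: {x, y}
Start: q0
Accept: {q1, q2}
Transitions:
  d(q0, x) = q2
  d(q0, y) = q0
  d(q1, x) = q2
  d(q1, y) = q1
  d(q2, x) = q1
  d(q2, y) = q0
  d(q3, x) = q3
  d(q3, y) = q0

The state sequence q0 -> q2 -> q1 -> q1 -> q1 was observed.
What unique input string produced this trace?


Trace back each transition to find the symbol:
  q0 --[x]--> q2
  q2 --[x]--> q1
  q1 --[y]--> q1
  q1 --[y]--> q1

"xxyy"


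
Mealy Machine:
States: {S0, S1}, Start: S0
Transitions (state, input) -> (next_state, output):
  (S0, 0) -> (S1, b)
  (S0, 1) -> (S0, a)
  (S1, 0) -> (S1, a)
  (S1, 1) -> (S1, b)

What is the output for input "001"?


Step-by-step:
  (S0, 0) -> (S1, b)
  (S1, 0) -> (S1, a)
  (S1, 1) -> (S1, b)

"bab"


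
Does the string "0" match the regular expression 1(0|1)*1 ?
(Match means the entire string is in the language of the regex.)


|string| = 1; first = '0'; last = '0'

No, "0" does not match 1(0|1)*1


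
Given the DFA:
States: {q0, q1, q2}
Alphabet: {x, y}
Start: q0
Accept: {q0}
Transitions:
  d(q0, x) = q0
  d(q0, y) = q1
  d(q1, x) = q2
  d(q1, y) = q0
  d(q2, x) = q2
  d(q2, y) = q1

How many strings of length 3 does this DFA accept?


Enumerating all length-3 strings:
  "xxx" -> q0 [accept]
  "xxy" -> q1 [reject]
  "xyx" -> q2 [reject]
  "xyy" -> q0 [accept]
  "yxx" -> q2 [reject]
  "yxy" -> q1 [reject]
  "yyx" -> q0 [accept]
  "yyy" -> q1 [reject]

3 out of 8


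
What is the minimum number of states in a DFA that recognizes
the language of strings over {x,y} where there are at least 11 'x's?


States: count = 0, 1, ..., 10, and a final '>= 11' state.
Total: 11 + 1 = 12. Accept = '>= 11' state.

12


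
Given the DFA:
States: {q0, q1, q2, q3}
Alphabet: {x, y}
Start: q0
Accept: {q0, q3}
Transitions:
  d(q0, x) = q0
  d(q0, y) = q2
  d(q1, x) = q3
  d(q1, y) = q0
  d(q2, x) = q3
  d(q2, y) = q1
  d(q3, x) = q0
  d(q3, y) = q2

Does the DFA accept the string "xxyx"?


Trace: q0 -> q0 -> q0 -> q2 -> q3
Final state: q3
Accept states: {q0, q3}

Yes, accepted (final state q3 is an accept state)


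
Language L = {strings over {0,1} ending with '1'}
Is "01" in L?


last symbol = '1'

Yes, "01" is in L


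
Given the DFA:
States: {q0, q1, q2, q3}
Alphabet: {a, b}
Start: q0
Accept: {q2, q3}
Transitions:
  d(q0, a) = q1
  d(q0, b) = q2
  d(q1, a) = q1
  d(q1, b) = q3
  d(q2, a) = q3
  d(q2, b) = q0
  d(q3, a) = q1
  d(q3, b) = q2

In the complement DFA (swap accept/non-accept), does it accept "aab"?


Trace: q0 -> q1 -> q1 -> q3
Final: q3
Original accept: {q2, q3}
Complement: q3 is in original accept

No, complement rejects (original accepts)


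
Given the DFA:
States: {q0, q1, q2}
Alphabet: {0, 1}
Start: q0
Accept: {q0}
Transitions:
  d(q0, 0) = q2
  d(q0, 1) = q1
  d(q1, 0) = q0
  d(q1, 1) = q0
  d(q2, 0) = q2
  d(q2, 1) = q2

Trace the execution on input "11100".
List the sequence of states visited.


Input: 11100
d(q0, 1) = q1
d(q1, 1) = q0
d(q0, 1) = q1
d(q1, 0) = q0
d(q0, 0) = q2


q0 -> q1 -> q0 -> q1 -> q0 -> q2


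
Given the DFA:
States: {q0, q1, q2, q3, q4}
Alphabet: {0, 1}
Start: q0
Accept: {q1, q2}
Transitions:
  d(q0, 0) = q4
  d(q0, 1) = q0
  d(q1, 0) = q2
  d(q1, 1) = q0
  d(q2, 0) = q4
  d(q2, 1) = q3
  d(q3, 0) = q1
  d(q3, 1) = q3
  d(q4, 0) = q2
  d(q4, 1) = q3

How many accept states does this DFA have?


Accept states listed: {q1, q2}
Counting: q1(1) q2(2)

2


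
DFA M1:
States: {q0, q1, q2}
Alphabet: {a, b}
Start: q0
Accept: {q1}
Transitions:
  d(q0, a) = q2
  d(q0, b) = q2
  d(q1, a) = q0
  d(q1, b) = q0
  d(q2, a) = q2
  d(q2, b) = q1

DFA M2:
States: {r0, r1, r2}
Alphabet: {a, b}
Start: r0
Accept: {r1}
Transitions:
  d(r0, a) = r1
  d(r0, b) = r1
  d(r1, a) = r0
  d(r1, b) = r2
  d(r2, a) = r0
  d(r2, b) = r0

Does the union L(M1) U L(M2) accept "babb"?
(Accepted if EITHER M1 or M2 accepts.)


M1: final=q0 accepted=False
M2: final=r2 accepted=False

No, union rejects (neither accepts)


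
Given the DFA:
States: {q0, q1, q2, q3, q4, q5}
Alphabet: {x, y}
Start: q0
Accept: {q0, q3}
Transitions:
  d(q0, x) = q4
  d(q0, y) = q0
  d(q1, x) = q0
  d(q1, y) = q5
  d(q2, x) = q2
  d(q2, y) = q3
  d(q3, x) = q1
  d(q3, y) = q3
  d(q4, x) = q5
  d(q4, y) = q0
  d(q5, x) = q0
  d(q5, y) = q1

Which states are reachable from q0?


BFS from q0:
  layer 0: {q0}
  layer 1: {q4}
  layer 2: {q5}
  layer 3: {q1}

{q0, q1, q4, q5}


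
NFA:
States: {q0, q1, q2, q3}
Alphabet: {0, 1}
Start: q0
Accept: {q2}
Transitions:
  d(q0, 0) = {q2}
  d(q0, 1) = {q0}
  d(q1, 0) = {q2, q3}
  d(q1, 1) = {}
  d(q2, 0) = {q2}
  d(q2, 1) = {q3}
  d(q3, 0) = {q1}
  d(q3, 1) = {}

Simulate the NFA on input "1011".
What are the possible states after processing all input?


Start: {q0}
  --1--> {q0}
  --0--> {q2}
  --1--> {q3}
  --1--> {}

{} (empty set, no valid transitions)


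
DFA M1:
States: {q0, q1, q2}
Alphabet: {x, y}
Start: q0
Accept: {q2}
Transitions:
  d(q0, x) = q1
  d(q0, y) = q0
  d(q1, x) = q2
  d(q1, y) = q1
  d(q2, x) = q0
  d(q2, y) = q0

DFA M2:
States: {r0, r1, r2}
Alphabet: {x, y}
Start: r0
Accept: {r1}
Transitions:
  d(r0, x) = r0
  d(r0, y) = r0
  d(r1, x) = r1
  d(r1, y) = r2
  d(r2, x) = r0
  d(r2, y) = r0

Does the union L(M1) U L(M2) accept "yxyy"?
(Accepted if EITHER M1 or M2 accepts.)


M1: final=q1 accepted=False
M2: final=r0 accepted=False

No, union rejects (neither accepts)


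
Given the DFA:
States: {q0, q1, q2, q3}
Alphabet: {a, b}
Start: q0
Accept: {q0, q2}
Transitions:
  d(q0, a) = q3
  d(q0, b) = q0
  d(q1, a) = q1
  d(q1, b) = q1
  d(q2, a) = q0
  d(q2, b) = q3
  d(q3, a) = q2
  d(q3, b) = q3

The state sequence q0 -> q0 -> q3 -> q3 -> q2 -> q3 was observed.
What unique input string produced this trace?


Trace back each transition to find the symbol:
  q0 --[b]--> q0
  q0 --[a]--> q3
  q3 --[b]--> q3
  q3 --[a]--> q2
  q2 --[b]--> q3

"babab"


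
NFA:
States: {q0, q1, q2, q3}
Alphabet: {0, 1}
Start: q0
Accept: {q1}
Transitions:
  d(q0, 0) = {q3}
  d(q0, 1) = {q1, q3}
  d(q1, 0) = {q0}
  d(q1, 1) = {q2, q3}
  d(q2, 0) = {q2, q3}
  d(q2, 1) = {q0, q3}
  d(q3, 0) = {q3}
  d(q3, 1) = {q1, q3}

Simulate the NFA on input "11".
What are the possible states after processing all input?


Start: {q0}
  --1--> {q1, q3}
  --1--> {q1, q2, q3}

{q1, q2, q3}


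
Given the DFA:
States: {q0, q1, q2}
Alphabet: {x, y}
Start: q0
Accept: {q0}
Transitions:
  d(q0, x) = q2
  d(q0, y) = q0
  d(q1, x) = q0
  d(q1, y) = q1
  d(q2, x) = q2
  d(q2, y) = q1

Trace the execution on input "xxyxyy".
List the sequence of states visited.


Input: xxyxyy
d(q0, x) = q2
d(q2, x) = q2
d(q2, y) = q1
d(q1, x) = q0
d(q0, y) = q0
d(q0, y) = q0


q0 -> q2 -> q2 -> q1 -> q0 -> q0 -> q0


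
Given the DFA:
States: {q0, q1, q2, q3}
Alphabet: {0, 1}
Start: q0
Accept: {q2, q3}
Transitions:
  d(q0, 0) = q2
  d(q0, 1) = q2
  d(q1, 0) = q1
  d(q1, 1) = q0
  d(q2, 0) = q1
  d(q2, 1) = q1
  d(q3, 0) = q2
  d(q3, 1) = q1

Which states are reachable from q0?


BFS from q0:
  layer 0: {q0}
  layer 1: {q2}
  layer 2: {q1}

{q0, q1, q2}


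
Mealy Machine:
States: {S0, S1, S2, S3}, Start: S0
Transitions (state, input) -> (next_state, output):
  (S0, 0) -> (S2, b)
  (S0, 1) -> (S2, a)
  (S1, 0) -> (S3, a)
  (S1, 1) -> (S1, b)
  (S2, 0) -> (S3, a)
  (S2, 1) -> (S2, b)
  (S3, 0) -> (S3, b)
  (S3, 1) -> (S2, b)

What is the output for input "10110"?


Step-by-step:
  (S0, 1) -> (S2, a)
  (S2, 0) -> (S3, a)
  (S3, 1) -> (S2, b)
  (S2, 1) -> (S2, b)
  (S2, 0) -> (S3, a)

"aabba"


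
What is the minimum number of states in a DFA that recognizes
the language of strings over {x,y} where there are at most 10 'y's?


States: count = 0, 1, ..., 10 (all accepting; 11 states), plus a dead state for count > 10.
Total: 11 + 1 = 12.

12


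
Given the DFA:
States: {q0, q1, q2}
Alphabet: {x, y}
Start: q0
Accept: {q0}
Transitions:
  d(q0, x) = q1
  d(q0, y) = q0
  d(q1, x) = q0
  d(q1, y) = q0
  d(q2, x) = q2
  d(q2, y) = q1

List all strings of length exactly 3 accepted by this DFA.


All strings of length 3: 8 total
Accepted: 5

"xxy", "xyy", "yxx", "yxy", "yyy"


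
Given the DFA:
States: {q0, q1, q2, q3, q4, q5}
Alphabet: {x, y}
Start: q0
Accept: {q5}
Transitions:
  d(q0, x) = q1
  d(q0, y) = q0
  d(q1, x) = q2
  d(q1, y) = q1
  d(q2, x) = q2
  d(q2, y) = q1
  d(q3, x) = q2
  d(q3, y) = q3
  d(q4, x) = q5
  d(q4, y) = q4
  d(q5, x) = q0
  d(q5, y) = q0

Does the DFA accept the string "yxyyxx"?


Trace: q0 -> q0 -> q1 -> q1 -> q1 -> q2 -> q2
Final state: q2
Accept states: {q5}

No, rejected (final state q2 is not an accept state)


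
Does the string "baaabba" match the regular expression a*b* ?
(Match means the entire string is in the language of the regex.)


|string| = 7; first = 'b'; last = 'a'

No, "baaabba" does not match a*b*


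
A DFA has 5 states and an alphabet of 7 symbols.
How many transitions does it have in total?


Each state has exactly one transition per symbol.
5 * 7 = 35

35


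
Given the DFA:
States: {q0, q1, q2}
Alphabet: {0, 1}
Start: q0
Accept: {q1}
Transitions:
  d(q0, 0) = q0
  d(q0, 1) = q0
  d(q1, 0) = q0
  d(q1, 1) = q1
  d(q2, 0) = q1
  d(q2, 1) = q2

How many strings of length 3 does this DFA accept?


Enumerating all length-3 strings:
  "000" -> q0 [reject]
  "001" -> q0 [reject]
  "010" -> q0 [reject]
  "011" -> q0 [reject]
  "100" -> q0 [reject]
  "101" -> q0 [reject]
  "110" -> q0 [reject]
  "111" -> q0 [reject]

0 out of 8


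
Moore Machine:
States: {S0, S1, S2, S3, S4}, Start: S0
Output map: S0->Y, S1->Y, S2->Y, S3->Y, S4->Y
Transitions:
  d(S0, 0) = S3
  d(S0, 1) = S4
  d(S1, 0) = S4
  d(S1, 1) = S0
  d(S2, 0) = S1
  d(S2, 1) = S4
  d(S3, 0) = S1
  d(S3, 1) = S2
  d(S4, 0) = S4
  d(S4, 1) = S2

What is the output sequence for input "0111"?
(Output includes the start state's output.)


Start: S0 (output Y)
  --0--> S3 (output Y)
  --1--> S2 (output Y)
  --1--> S4 (output Y)
  --1--> S2 (output Y)

"YYYYY"


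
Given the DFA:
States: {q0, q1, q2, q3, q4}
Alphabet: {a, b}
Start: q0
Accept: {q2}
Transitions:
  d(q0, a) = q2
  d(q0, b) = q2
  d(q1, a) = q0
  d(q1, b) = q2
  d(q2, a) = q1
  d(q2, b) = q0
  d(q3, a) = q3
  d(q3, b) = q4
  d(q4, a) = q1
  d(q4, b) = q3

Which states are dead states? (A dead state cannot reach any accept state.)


Forward reachability from each state:
  q0 -> reaches accept state q2 (live)
  q1 -> reaches accept state q2 (live)
  q2 -> reaches accept state q2 (live)
  q3 -> reaches accept state q2 (live)
  q4 -> reaches accept state q2 (live)

None (all states can reach an accept state)


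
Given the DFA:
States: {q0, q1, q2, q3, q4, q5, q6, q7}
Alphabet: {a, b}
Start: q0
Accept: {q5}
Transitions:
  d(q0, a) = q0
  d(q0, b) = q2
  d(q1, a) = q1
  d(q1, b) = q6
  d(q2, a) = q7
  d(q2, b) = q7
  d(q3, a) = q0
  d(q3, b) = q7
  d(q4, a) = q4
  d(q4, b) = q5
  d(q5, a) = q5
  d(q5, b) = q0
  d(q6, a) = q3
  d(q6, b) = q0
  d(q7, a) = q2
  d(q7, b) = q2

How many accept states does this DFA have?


Accept states listed: {q5}
Counting: q5(1)

1


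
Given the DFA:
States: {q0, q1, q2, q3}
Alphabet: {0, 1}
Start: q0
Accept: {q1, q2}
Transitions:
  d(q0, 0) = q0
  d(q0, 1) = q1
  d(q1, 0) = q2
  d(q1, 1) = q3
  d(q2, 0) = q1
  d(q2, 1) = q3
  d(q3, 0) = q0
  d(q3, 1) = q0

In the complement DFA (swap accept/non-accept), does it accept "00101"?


Trace: q0 -> q0 -> q0 -> q1 -> q2 -> q3
Final: q3
Original accept: {q1, q2}
Complement: q3 is not in original accept

Yes, complement accepts (original rejects)


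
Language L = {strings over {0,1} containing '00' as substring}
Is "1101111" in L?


'00' does not occur

No, "1101111" is not in L


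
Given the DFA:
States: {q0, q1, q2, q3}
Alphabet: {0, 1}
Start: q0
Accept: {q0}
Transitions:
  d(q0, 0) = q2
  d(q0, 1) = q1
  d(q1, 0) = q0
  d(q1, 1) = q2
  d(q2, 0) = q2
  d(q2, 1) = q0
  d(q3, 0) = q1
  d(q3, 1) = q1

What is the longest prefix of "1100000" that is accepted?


Run the DFA, marking each prefix where the state is accepting:
  "" -> q0 [accept]
  "1" -> q1 [reject]
  "11" -> q2 [reject]
  "110" -> q2 [reject]
  "1100" -> q2 [reject]
  "11000" -> q2 [reject]
  "110000" -> q2 [reject]
  "1100000" -> q2 [reject]

""


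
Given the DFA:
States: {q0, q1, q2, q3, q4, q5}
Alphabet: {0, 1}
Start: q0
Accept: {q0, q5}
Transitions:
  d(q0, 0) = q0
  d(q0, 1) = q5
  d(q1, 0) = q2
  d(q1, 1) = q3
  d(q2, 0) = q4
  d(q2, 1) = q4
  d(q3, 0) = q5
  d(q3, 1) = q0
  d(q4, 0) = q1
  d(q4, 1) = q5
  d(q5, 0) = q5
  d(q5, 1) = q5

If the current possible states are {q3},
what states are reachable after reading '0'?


Apply transition on '0' from each current state:
  d(q3, 0) = q5

{q5}


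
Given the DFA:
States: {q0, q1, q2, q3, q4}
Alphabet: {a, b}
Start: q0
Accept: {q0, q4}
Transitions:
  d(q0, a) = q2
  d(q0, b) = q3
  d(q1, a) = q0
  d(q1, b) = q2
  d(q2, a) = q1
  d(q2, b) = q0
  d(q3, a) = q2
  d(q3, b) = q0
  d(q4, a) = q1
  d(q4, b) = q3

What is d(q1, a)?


Looking up transition d(q1, a)

q0


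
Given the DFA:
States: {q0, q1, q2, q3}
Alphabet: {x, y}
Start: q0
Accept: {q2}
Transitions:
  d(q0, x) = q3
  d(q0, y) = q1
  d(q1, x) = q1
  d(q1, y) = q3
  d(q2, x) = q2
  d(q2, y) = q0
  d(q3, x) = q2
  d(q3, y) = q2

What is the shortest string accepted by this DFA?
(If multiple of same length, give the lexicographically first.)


BFS by string length (lex-first path to each state shown):
  len 0: q0<-""
  len 1: q1<-"y", q3<-"x"
  len 2: q1<-"yx", q2<-"xx", q3<-"yy"
Found accept state at length 2.

"xx"


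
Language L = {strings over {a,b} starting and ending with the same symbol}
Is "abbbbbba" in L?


first = 'a', last = 'a'

Yes, "abbbbbba" is in L


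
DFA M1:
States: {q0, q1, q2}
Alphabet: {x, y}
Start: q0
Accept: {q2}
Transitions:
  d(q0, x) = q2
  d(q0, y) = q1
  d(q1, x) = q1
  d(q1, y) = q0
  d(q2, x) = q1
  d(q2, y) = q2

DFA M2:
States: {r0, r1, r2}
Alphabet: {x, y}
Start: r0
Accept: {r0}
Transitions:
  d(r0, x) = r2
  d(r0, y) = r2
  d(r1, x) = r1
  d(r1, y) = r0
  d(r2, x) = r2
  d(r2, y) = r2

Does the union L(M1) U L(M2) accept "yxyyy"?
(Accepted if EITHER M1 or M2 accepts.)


M1: final=q0 accepted=False
M2: final=r2 accepted=False

No, union rejects (neither accepts)


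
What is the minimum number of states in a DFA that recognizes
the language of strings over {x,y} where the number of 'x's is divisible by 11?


States track (count of 'x') mod 11.
Need 11 states: one per remainder 0..10; accept = remainder 0.

11


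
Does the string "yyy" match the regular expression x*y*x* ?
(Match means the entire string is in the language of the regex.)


|string| = 3; first = 'y'; last = 'y'

Yes, "yyy" matches x*y*x*


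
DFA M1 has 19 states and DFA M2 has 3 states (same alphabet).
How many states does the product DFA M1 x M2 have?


Product construction pairs every M1 state with every M2 state.
19 * 3 = 57

57


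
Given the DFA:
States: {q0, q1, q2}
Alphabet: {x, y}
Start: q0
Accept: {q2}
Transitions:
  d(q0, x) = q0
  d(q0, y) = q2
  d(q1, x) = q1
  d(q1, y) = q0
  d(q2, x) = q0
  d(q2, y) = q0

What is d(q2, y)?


Looking up transition d(q2, y)

q0


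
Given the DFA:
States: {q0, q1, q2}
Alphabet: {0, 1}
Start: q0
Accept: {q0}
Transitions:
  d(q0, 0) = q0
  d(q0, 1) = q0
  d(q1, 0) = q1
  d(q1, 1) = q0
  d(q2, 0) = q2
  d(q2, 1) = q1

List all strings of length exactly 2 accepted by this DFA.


All strings of length 2: 4 total
Accepted: 4

"00", "01", "10", "11"


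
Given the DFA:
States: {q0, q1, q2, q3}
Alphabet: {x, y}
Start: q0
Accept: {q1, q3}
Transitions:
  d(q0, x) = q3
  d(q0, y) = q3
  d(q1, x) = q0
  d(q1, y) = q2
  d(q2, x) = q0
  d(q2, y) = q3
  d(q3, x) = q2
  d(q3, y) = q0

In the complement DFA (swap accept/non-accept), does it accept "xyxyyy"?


Trace: q0 -> q3 -> q0 -> q3 -> q0 -> q3 -> q0
Final: q0
Original accept: {q1, q3}
Complement: q0 is not in original accept

Yes, complement accepts (original rejects)


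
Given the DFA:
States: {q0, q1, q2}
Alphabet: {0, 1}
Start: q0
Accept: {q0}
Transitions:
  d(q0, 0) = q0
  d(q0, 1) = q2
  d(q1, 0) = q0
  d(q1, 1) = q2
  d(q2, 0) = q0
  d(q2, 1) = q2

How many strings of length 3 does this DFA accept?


Enumerating all length-3 strings:
  "000" -> q0 [accept]
  "001" -> q2 [reject]
  "010" -> q0 [accept]
  "011" -> q2 [reject]
  "100" -> q0 [accept]
  "101" -> q2 [reject]
  "110" -> q0 [accept]
  "111" -> q2 [reject]

4 out of 8


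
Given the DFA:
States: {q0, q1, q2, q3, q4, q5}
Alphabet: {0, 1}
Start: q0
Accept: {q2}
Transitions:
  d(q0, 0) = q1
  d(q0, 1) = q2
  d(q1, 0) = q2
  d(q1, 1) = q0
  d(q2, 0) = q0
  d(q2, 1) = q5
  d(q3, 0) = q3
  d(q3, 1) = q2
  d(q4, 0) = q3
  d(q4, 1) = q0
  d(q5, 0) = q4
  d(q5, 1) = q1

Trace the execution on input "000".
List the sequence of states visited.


Input: 000
d(q0, 0) = q1
d(q1, 0) = q2
d(q2, 0) = q0


q0 -> q1 -> q2 -> q0


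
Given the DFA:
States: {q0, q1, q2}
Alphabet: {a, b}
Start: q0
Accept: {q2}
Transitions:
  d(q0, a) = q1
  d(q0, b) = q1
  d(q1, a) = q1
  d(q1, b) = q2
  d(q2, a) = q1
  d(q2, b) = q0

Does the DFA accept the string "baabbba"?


Trace: q0 -> q1 -> q1 -> q1 -> q2 -> q0 -> q1 -> q1
Final state: q1
Accept states: {q2}

No, rejected (final state q1 is not an accept state)


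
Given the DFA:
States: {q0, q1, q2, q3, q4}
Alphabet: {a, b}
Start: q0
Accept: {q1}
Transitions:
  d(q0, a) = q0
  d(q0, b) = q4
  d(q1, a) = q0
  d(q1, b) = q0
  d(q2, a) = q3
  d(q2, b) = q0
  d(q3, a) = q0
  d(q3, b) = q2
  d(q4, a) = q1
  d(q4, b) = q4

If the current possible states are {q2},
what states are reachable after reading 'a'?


Apply transition on 'a' from each current state:
  d(q2, a) = q3

{q3}


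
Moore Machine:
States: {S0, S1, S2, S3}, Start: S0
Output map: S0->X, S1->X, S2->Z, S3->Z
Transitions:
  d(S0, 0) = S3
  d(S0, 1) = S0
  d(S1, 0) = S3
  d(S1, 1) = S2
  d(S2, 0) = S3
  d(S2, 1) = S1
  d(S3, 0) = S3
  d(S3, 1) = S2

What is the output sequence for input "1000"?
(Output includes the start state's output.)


Start: S0 (output X)
  --1--> S0 (output X)
  --0--> S3 (output Z)
  --0--> S3 (output Z)
  --0--> S3 (output Z)

"XXZZZ"


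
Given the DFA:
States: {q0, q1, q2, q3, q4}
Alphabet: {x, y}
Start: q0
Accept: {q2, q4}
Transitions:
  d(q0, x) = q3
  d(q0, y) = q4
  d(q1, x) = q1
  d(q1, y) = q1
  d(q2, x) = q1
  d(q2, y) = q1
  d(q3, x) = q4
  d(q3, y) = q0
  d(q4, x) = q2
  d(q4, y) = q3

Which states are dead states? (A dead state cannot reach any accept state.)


Forward reachability from each state:
  q0 -> reaches accept state q2 (live)
  q1 -> reaches {q1}, no accept state (dead)
  q2 -> reaches accept state q2 (live)
  q3 -> reaches accept state q2 (live)
  q4 -> reaches accept state q2 (live)

{q1}


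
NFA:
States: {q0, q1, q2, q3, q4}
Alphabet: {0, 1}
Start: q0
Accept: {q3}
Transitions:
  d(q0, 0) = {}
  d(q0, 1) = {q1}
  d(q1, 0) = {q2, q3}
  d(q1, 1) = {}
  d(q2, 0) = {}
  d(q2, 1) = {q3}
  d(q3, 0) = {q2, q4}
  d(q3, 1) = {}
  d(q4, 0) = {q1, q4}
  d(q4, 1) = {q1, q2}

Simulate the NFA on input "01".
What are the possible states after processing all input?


Start: {q0}
  --0--> {}
  --1--> {}

{} (empty set, no valid transitions)


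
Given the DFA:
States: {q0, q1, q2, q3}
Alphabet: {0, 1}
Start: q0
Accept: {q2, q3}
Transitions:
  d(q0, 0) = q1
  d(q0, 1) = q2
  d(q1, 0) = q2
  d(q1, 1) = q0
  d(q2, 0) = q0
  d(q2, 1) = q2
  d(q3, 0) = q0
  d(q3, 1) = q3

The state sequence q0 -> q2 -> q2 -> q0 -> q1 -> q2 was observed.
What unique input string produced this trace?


Trace back each transition to find the symbol:
  q0 --[1]--> q2
  q2 --[1]--> q2
  q2 --[0]--> q0
  q0 --[0]--> q1
  q1 --[0]--> q2

"11000"


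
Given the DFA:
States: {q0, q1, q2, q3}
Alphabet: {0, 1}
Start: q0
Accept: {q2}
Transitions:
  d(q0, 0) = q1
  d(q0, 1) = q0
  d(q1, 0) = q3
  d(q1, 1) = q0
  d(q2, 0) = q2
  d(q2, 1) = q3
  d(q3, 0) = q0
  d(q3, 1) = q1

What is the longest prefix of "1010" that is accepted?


Run the DFA, marking each prefix where the state is accepting:
  "" -> q0 [reject]
  "1" -> q0 [reject]
  "10" -> q1 [reject]
  "101" -> q0 [reject]
  "1010" -> q1 [reject]

No prefix is accepted


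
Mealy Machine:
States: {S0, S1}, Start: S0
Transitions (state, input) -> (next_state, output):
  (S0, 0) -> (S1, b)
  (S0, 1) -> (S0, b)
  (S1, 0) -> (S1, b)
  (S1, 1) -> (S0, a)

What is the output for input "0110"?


Step-by-step:
  (S0, 0) -> (S1, b)
  (S1, 1) -> (S0, a)
  (S0, 1) -> (S0, b)
  (S0, 0) -> (S1, b)

"babb"


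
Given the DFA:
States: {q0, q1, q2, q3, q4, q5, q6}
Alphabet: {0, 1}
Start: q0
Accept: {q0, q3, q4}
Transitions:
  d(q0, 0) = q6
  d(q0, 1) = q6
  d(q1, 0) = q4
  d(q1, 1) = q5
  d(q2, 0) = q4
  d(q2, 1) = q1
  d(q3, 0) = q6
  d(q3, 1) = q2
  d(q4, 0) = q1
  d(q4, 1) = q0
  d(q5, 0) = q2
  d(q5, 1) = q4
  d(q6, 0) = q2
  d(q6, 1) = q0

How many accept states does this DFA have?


Accept states listed: {q0, q3, q4}
Counting: q0(1) q3(2) q4(3)

3


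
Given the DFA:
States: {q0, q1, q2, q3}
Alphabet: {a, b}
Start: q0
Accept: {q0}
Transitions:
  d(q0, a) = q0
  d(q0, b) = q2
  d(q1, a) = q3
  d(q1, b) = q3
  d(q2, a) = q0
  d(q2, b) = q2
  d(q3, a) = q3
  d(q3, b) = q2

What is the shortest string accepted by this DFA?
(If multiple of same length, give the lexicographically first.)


BFS by string length (lex-first path to each state shown):
  len 0: q0<-""
Found accept state at length 0.

"" (empty string)


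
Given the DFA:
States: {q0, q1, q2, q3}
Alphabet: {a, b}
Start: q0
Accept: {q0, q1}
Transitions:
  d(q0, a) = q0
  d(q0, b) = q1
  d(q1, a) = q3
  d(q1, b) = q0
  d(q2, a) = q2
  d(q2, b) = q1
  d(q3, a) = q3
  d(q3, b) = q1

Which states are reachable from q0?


BFS from q0:
  layer 0: {q0}
  layer 1: {q1}
  layer 2: {q3}

{q0, q1, q3}


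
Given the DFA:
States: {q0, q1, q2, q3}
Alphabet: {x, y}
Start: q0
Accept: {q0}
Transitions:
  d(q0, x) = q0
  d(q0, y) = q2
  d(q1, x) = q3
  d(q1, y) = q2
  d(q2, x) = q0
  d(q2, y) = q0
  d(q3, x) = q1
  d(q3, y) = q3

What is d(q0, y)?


Looking up transition d(q0, y)

q2


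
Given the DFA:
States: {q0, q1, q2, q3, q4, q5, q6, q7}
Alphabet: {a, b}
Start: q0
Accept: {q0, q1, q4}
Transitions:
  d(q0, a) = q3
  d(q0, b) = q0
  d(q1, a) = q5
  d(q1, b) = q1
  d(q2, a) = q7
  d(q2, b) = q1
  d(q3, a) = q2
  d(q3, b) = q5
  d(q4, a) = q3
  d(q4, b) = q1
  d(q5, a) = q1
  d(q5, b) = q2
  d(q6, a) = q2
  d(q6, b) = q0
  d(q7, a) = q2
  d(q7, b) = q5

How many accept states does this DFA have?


Accept states listed: {q0, q1, q4}
Counting: q0(1) q1(2) q4(3)

3


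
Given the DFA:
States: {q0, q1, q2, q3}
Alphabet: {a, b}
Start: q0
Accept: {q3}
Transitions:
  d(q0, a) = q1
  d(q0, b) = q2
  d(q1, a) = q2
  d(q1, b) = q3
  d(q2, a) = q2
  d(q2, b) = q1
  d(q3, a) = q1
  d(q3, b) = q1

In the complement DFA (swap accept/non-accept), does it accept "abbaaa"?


Trace: q0 -> q1 -> q3 -> q1 -> q2 -> q2 -> q2
Final: q2
Original accept: {q3}
Complement: q2 is not in original accept

Yes, complement accepts (original rejects)


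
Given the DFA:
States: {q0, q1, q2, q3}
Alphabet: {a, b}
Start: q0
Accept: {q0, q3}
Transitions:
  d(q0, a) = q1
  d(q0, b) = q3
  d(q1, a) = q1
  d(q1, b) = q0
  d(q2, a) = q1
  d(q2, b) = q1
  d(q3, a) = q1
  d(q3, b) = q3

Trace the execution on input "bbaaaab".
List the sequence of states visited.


Input: bbaaaab
d(q0, b) = q3
d(q3, b) = q3
d(q3, a) = q1
d(q1, a) = q1
d(q1, a) = q1
d(q1, a) = q1
d(q1, b) = q0


q0 -> q3 -> q3 -> q1 -> q1 -> q1 -> q1 -> q0


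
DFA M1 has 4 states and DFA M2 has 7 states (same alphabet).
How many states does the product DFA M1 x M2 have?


Product construction pairs every M1 state with every M2 state.
4 * 7 = 28

28


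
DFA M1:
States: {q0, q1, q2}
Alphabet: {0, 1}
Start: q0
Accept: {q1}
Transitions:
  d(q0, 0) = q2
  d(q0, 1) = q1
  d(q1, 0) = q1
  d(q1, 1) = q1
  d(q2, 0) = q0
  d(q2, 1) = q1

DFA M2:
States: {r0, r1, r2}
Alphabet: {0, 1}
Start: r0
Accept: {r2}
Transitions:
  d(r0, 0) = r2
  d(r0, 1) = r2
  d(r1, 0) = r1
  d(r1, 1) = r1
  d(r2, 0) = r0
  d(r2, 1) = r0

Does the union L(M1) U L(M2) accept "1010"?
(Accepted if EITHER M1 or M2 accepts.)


M1: final=q1 accepted=True
M2: final=r0 accepted=False

Yes, union accepts


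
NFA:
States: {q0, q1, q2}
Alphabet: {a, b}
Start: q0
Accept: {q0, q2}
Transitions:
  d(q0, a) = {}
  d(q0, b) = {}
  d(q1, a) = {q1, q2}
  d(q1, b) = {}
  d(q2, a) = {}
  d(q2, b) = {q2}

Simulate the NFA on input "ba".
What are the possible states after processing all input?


Start: {q0}
  --b--> {}
  --a--> {}

{} (empty set, no valid transitions)


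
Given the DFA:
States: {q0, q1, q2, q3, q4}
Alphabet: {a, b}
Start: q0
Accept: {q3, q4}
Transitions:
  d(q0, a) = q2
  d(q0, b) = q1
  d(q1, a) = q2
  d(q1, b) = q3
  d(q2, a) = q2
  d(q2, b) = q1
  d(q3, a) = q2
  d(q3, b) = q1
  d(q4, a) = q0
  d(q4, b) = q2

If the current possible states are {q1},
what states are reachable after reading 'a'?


Apply transition on 'a' from each current state:
  d(q1, a) = q2

{q2}


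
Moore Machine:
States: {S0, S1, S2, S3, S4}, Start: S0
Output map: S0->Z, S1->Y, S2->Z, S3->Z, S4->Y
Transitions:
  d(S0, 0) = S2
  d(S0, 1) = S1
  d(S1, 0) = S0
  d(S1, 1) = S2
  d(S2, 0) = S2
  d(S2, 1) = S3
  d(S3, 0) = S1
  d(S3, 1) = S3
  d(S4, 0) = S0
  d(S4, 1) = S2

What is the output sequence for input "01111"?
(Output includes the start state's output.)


Start: S0 (output Z)
  --0--> S2 (output Z)
  --1--> S3 (output Z)
  --1--> S3 (output Z)
  --1--> S3 (output Z)
  --1--> S3 (output Z)

"ZZZZZZ"


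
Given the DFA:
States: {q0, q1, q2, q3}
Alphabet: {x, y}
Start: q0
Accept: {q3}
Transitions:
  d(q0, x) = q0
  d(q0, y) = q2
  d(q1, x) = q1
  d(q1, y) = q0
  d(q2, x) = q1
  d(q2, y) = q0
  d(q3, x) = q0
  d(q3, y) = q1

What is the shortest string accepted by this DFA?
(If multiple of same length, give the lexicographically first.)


BFS by string length (lex-first path to each state shown):
  len 0: q0<-""
  len 1: q0<-"x", q2<-"y"
  len 2: q0<-"xx", q1<-"yx", q2<-"xy"
  len 3: q0<-"xxx", q1<-"xyx", q2<-"xxy"
  len 4: q0<-"xxxx", q1<-"xxyx", q2<-"xxxy"
  len 5: q0<-"xxxxx", q1<-"xxxyx", q2<-"xxxxy"
  len 6: q0<-"xxxxxx", q1<-"xxxxyx", q2<-"xxxxxy"
  len 7: q0<-"xxxxxxx", q1<-"xxxxxyx", q2<-"xxxxxxy"
  len 8: q0<-"xxxxxxxx", q1<-"xxxxxxyx", q2<-"xxxxxxxy"

No string accepted (empty language)


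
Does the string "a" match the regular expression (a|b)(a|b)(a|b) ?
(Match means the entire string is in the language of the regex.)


|string| = 1; first = 'a'; last = 'a'

No, "a" does not match (a|b)(a|b)(a|b)


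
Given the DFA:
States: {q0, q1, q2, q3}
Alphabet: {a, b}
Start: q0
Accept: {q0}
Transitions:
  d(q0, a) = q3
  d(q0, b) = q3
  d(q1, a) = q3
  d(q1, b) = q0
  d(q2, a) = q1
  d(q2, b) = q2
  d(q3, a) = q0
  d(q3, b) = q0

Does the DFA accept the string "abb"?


Trace: q0 -> q3 -> q0 -> q3
Final state: q3
Accept states: {q0}

No, rejected (final state q3 is not an accept state)


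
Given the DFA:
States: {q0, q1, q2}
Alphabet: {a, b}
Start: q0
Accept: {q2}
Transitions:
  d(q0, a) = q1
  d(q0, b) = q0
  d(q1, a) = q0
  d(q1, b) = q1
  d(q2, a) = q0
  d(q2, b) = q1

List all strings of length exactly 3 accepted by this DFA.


All strings of length 3: 8 total
Accepted: 0

None


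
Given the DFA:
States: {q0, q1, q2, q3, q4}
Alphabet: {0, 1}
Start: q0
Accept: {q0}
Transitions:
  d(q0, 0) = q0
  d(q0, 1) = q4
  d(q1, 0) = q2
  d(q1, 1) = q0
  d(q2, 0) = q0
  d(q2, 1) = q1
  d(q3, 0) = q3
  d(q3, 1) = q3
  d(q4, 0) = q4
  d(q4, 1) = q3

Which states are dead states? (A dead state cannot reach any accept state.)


Forward reachability from each state:
  q0 -> reaches accept state q0 (live)
  q1 -> reaches accept state q0 (live)
  q2 -> reaches accept state q0 (live)
  q3 -> reaches {q3}, no accept state (dead)
  q4 -> reaches {q3, q4}, no accept state (dead)

{q3, q4}


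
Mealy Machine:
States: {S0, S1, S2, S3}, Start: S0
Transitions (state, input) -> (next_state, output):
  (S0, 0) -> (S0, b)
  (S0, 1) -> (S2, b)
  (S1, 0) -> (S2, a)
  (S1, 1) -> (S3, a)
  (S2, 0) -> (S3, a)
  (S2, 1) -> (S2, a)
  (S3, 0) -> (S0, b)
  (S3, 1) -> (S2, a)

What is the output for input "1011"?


Step-by-step:
  (S0, 1) -> (S2, b)
  (S2, 0) -> (S3, a)
  (S3, 1) -> (S2, a)
  (S2, 1) -> (S2, a)

"baaa"


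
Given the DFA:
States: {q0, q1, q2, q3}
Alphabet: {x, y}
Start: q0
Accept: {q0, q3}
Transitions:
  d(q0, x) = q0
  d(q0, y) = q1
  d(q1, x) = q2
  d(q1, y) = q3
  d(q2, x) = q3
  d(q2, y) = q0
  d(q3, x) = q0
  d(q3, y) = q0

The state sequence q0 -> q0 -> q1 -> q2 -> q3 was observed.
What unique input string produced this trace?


Trace back each transition to find the symbol:
  q0 --[x]--> q0
  q0 --[y]--> q1
  q1 --[x]--> q2
  q2 --[x]--> q3

"xyxx"


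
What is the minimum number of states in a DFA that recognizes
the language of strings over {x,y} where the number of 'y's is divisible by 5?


States track (count of 'y') mod 5.
Need 5 states: one per remainder 0..4; accept = remainder 0.

5


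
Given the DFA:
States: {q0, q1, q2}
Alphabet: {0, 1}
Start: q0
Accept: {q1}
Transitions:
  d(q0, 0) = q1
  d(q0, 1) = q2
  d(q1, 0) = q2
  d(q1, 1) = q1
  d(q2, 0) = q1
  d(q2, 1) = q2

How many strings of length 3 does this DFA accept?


Enumerating all length-3 strings:
  "000" -> q1 [accept]
  "001" -> q2 [reject]
  "010" -> q2 [reject]
  "011" -> q1 [accept]
  "100" -> q2 [reject]
  "101" -> q1 [accept]
  "110" -> q1 [accept]
  "111" -> q2 [reject]

4 out of 8


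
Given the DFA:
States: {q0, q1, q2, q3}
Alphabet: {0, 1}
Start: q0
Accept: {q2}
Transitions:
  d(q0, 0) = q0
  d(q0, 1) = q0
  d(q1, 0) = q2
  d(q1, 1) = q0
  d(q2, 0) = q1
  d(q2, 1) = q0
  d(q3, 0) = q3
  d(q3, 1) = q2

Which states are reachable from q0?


BFS from q0:
  layer 0: {q0}

{q0}


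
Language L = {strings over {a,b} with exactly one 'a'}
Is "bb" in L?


count('a') = 0

No, "bb" is not in L


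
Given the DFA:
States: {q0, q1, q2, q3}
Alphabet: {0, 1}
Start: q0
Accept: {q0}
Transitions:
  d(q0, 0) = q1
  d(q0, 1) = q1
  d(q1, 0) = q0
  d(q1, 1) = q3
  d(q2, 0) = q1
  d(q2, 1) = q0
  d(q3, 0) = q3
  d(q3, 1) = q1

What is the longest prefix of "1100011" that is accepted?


Run the DFA, marking each prefix where the state is accepting:
  "" -> q0 [accept]
  "1" -> q1 [reject]
  "11" -> q3 [reject]
  "110" -> q3 [reject]
  "1100" -> q3 [reject]
  "11000" -> q3 [reject]
  "110001" -> q1 [reject]
  "1100011" -> q3 [reject]

""


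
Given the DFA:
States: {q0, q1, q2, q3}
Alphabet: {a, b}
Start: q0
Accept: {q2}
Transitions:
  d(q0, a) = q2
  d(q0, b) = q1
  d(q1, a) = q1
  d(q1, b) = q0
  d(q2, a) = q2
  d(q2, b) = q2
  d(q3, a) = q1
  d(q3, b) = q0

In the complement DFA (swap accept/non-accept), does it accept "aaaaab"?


Trace: q0 -> q2 -> q2 -> q2 -> q2 -> q2 -> q2
Final: q2
Original accept: {q2}
Complement: q2 is in original accept

No, complement rejects (original accepts)


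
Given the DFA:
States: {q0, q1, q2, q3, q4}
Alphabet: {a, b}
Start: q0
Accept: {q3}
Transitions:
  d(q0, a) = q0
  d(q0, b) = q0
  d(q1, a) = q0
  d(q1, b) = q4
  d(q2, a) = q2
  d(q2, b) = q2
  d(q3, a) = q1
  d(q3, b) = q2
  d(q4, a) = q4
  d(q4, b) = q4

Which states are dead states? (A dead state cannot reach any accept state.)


Forward reachability from each state:
  q0 -> reaches {q0}, no accept state (dead)
  q1 -> reaches {q0, q1, q4}, no accept state (dead)
  q2 -> reaches {q2}, no accept state (dead)
  q3 -> reaches accept state q3 (live)
  q4 -> reaches {q4}, no accept state (dead)

{q0, q1, q2, q4}


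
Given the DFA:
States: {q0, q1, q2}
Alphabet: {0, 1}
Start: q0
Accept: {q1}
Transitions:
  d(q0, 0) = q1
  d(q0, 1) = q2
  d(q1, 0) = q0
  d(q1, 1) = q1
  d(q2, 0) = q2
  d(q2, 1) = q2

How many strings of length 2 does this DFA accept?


Enumerating all length-2 strings:
  "00" -> q0 [reject]
  "01" -> q1 [accept]
  "10" -> q2 [reject]
  "11" -> q2 [reject]

1 out of 4


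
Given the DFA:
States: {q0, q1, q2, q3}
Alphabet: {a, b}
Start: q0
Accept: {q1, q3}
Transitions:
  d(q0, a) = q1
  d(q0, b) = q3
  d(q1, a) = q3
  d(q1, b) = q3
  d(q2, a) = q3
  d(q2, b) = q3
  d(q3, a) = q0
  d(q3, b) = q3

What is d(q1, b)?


Looking up transition d(q1, b)

q3


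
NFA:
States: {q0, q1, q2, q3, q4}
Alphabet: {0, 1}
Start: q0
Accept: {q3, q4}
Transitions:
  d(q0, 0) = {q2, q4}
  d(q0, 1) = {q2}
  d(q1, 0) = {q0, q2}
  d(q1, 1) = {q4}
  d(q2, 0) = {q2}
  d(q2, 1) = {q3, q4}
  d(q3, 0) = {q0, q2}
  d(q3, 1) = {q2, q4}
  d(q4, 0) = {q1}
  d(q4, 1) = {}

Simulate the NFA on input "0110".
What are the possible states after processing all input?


Start: {q0}
  --0--> {q2, q4}
  --1--> {q3, q4}
  --1--> {q2, q4}
  --0--> {q1, q2}

{q1, q2}


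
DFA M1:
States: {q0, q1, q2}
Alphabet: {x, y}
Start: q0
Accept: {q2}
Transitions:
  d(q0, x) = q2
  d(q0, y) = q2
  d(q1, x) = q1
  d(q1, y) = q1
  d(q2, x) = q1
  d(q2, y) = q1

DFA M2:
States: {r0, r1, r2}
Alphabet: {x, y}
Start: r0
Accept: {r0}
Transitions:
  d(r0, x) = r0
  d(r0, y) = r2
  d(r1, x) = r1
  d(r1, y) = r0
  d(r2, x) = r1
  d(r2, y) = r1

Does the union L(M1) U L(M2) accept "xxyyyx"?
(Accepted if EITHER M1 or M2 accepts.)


M1: final=q1 accepted=False
M2: final=r0 accepted=True

Yes, union accepts


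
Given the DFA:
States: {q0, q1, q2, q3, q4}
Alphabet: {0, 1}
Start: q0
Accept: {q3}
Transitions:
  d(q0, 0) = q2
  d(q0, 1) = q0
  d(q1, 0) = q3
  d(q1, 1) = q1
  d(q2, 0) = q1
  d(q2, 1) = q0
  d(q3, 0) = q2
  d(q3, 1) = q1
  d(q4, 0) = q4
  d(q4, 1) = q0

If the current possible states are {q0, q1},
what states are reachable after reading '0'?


Apply transition on '0' from each current state:
  d(q0, 0) = q2
  d(q1, 0) = q3

{q2, q3}


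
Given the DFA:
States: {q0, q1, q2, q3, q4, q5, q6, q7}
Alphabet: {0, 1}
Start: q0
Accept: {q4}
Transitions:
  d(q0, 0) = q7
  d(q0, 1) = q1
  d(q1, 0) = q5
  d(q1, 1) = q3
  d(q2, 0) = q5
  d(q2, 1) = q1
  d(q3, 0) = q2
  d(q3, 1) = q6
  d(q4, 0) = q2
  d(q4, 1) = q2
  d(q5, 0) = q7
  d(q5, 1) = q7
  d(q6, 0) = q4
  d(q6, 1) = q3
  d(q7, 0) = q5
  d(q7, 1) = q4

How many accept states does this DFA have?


Accept states listed: {q4}
Counting: q4(1)

1


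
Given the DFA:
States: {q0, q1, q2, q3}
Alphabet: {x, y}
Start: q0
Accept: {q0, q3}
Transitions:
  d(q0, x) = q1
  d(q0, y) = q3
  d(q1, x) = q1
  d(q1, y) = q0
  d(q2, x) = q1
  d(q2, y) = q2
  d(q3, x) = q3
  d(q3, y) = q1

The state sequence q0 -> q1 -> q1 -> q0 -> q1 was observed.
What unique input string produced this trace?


Trace back each transition to find the symbol:
  q0 --[x]--> q1
  q1 --[x]--> q1
  q1 --[y]--> q0
  q0 --[x]--> q1

"xxyx"


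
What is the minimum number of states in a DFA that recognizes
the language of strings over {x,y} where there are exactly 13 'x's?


States: count = 0, 1, ..., 13 (that's 14 states), plus a dead state for count > 13.
Total: 14 + 1 = 15. Accept = count-13 state.

15


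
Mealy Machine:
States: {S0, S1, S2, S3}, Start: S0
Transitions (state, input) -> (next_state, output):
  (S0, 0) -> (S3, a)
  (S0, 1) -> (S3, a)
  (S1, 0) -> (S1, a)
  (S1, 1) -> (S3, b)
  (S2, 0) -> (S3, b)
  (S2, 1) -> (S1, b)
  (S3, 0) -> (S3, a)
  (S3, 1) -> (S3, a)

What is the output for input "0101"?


Step-by-step:
  (S0, 0) -> (S3, a)
  (S3, 1) -> (S3, a)
  (S3, 0) -> (S3, a)
  (S3, 1) -> (S3, a)

"aaaa"


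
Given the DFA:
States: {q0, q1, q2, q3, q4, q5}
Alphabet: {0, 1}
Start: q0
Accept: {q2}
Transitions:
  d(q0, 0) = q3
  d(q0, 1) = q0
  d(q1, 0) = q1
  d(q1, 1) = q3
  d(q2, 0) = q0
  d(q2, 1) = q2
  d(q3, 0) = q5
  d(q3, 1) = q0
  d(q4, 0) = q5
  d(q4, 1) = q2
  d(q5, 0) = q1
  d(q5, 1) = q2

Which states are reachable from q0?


BFS from q0:
  layer 0: {q0}
  layer 1: {q3}
  layer 2: {q5}
  layer 3: {q1, q2}

{q0, q1, q2, q3, q5}
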